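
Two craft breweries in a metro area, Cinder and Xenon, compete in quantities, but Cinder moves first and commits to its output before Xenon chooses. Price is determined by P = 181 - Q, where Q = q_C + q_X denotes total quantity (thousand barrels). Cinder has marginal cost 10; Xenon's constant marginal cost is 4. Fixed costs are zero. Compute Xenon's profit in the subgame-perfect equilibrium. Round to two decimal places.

2232.56

The follower Xenon best-responds to any q_C: π_X = (181 - Q)q_X - 4q_X.
Setting the follower's marginal profit to zero, 177 - q_C - 2q_X = 0, i.e. q_X = (177 - q_C)/2.
Cinder substitutes q_X(q_C) into its own profit: π_C = q_C(181 - q_C - (177 - q_C)/2) - 10q_C = (185/2 - (1/2)q_C)q_C - 10q_C.
The leader's first-order condition 165/2 - q_C = 0 yields q_C = 165/2.
Then q_X = (177 - 165/2)/2 = 189/4.
Price P = 181 - 519/4 = 205/4.
Xenon's profit: (205/4 - 4)·(189/4) = 2232.5625.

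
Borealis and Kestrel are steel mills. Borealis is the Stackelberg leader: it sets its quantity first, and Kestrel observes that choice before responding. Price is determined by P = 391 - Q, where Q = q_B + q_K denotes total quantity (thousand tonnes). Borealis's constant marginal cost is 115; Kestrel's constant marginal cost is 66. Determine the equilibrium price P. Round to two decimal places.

Solve by backward induction. Given q_B, the follower Kestrel maximises π_K = (391 - q_B - q_K)q_K - 66q_K.
Follower FOC: 325 - q_B - 2q_K = 0, so q_K(q_B) = (325 - q_B)/2.
Borealis substitutes q_K(q_B) into its own profit: π_B = q_B(391 - q_B - (325 - q_B)/2) - 115q_B = (457/2 - (1/2)q_B)q_B - 115q_B.
The leader's first-order condition 227/2 - q_B = 0 yields q_B = 227/2.
Then q_K = (325 - 227/2)/2 = 423/4.
Total output Q = 877/4, so price P = 391 - 877/4 = 687/4.

171.75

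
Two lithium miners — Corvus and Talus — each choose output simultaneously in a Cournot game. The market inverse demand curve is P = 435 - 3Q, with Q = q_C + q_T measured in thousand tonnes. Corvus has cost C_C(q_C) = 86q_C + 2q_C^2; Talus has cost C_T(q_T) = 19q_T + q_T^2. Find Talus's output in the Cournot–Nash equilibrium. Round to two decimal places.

43.85

Corvus's profit: π_C = (435 - 3Q)q_C - (86q_C + 2q_C²). Setting ∂π_C/∂q_C = 0: 349 - 10q_C - 3(q_T) = 0.
Talus's profit: π_T = (435 - 3Q)q_T - (19q_T + q_T²). Setting ∂π_T/∂q_T = 0: 416 - 8q_T - 3(q_C) = 0.
So q_C = (349 - 3q_T)/10 and q_T = (416 - 3q_C)/8.
Solving the pair: q_C = 1544/71, q_T = 43.8451.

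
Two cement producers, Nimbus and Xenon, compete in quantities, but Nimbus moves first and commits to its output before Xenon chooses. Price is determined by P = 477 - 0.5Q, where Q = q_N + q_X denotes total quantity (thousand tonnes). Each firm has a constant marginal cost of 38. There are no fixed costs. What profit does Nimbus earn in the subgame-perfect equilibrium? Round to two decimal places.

48180.25

The follower Xenon best-responds to any q_N: π_X = (477 - 0.5Q)q_X - 38q_X.
Follower FOC: 439 - (1/2)q_N - q_X = 0, so q_X(q_N) = (439 - (1/2)q_N).
Nimbus substitutes q_X(q_N) into its own profit: π_N = q_N(477 - (1/2)q_N - (439 - (1/2)q_N)/2) - 38q_N = (515/2 - (1/4)q_N)q_N - 38q_N.
Leader FOC: 439/2 - (1/2)q_N = 0, so q_N = 439.
Then q_X = (439 - (1/2)·439) = 439/2.
Price P = 477 - (1/2)·(1317/2) = 591/4.
Nimbus's profit: (591/4 - 38)·439 = 48180.2500.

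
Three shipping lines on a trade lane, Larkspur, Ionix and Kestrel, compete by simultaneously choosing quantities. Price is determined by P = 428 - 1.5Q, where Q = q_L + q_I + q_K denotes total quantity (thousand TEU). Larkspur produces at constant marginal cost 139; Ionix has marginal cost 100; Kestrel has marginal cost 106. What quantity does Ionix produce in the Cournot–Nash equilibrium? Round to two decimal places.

Larkspur's profit: π_L = (428 - 1.5Q)q_L - (139q_L). Setting ∂π_L/∂q_L = 0: 289 - 3q_L - (3/2)(q_I + q_K) = 0.
Ionix's first-order condition: 328 - 3q_I - (3/2)(q_L + q_K) = 0.
Kestrel's first-order condition: 322 - 3q_K - (3/2)(q_L + q_I) = 0.
Summing all 3 equations gives 939 − 6Q = 0, hence Q = 313/2.
Back-substituting: q_L = (289 − 939/4)/(3/2) = 217/6, q_I = (328 − 939/4)/(3/2) = 373/6, q_K = (322 − 939/4)/(3/2) = 349/6.

62.17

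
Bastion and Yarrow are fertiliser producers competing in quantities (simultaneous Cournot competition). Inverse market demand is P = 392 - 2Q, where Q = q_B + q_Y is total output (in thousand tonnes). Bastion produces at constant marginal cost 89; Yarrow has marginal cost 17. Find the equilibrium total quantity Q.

Bastion's profit: π_B = (392 - 2Q)q_B - (89q_B). Setting ∂π_B/∂q_B = 0: 303 - 4q_B - 2(q_Y) = 0.
Yarrow's first-order condition: 375 - 4q_Y - 2(q_B) = 0.
So q_B = (303 - 2q_Y)/4 and q_Y = (375 - 2q_B)/4.
Substituting one into the other gives q_B = 77/2 and q_Y = 149/2.
Total output Q = 77/2 + 149/2 = 113.

113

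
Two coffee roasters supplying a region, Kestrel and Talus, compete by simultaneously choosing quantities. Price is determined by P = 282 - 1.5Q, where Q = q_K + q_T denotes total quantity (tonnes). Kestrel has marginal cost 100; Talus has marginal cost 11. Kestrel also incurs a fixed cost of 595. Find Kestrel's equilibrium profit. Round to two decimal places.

45.67

Kestrel's profit: π_K = (282 - 1.5Q)q_K - (100q_K). Setting ∂π_K/∂q_K = 0: 182 - 3q_K - (3/2)(q_T) = 0.
Talus's first-order condition: 271 - 3q_T - (3/2)(q_K) = 0.
So q_K = (182 - (3/2)q_T)/3 and q_T = (271 - (3/2)q_K)/3.
Substituting one into the other gives q_K = 62/3 and q_T = 80.
Price P = 282 - (3/2)·(302/3) = 131.
Kestrel's profit: (131 - 100)·(62/3) - 595 = 137/3.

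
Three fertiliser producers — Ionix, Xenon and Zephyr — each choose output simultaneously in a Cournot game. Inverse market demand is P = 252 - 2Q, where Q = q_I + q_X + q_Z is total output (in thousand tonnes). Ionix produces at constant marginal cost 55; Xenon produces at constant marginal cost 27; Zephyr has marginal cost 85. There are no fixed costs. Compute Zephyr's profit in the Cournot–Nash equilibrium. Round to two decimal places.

195.03

Ionix's profit: π_I = (252 - 2Q)q_I - (55q_I). Setting ∂π_I/∂q_I = 0: 197 - 4q_I - 2(q_X + q_Z) = 0.
Xenon's first-order condition: 225 - 4q_X - 2(q_I + q_Z) = 0.
Zephyr's profit: π_Z = (252 - 2Q)q_Z - (85q_Z). Setting ∂π_Z/∂q_Z = 0: 167 - 4q_Z - 2(q_I + q_X) = 0.
Adding the 3 first-order conditions: 589 − 8Q = 0, so Q = 589/8.
Back-substituting: q_I = (197 − 589/4)/2 = 199/8, q_X = (225 − 589/4)/2 = 311/8, q_Z = (167 − 589/4)/2 = 79/8.
Price P = 252 - 2·(589/8) = 419/4.
Zephyr's profit: (419/4 - 85)·(79/8) = 195.0313.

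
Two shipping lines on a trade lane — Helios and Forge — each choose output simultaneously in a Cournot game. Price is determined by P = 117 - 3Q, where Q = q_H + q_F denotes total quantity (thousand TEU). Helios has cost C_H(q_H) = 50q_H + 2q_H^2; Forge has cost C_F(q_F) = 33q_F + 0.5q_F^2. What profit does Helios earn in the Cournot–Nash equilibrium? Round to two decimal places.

Helios's profit: π_H = (117 - 3Q)q_H - (50q_H + 2q_H²). Setting ∂π_H/∂q_H = 0: 67 - 10q_H - 3(q_F) = 0.
Forge's first-order condition: 84 - 7q_F - 3(q_H) = 0.
Rearranging gives the reaction functions q_H = (67 - 3q_F)/10 and q_F = (84 - 3q_H)/7.
Substituting one into the other gives q_H = 217/61 and q_F = 639/61.
Price P = 117 - 3·(856/61) = 74.9016.
Helios's profit: 74.9016·(217/61) - 50·(217/61) - 2(217/61)² = 63.2747.

63.27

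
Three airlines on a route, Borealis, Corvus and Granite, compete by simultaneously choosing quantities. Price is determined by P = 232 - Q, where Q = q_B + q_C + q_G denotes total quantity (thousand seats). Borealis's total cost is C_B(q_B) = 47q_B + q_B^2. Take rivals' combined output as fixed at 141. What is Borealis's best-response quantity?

11

With rivals' combined output fixed at 141, Borealis's profit is π_B = (232 - 141 - q_B)q_B - (47q_B + q_B²) = (91 - q_B)q_B - (47q_B + q_B²).
∂π_B/∂q_B = 44 - 4q_B = 0, so q_B = 11.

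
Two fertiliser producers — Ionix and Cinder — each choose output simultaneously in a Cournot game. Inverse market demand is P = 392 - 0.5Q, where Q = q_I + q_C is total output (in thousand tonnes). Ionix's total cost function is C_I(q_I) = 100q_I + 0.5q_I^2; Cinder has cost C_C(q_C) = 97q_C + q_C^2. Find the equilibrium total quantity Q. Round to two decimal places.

203.91

Ionix's profit: π_I = (392 - 0.5Q)q_I - (100q_I + (1/2)q_I²). Setting ∂π_I/∂q_I = 0: 292 - 2q_I - (1/2)(q_C) = 0.
Cinder's first-order condition: 295 - 3q_C - (1/2)(q_I) = 0.
Rearranging gives the reaction functions q_I = (292 - (1/2)q_C)/2 and q_C = (295 - (1/2)q_I)/3.
Solving the pair: q_I = 126.6957, q_C = 1776/23.
Total output Q = 126.6957 + 1776/23 = 203.9130.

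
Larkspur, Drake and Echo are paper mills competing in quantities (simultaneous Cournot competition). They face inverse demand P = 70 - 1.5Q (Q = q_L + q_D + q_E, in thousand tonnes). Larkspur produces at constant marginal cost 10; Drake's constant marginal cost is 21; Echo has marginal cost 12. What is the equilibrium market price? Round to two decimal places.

28.25

Larkspur's profit: π_L = (70 - 1.5Q)q_L - (10q_L). Setting ∂π_L/∂q_L = 0: 60 - 3q_L - (3/2)(q_D + q_E) = 0.
Drake's profit: π_D = (70 - 1.5Q)q_D - (21q_D). Setting ∂π_D/∂q_D = 0: 49 - 3q_D - (3/2)(q_L + q_E) = 0.
Echo's profit: π_E = (70 - 1.5Q)q_E - (12q_E). Setting ∂π_E/∂q_E = 0: 58 - 3q_E - (3/2)(q_L + q_D) = 0.
Summing all 3 equations gives 167 − 6Q = 0, hence Q = 167/6.
Back-substituting: q_L = (60 − 167/4)/(3/2) = 73/6, q_D = (49 − 167/4)/(3/2) = 29/6, q_E = (58 − 167/4)/(3/2) = 65/6.
Total output Q = 167/6, so price P = 70 - (3/2)·(167/6) = 113/4.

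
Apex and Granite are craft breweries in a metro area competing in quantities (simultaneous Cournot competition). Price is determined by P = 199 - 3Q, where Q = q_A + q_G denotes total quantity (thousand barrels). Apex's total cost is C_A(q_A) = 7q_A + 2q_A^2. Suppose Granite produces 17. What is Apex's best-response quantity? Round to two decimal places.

With the rival's output fixed at 17, Apex's profit is π_A = (199 - 3·17 - 3q_A)q_A - (7q_A + 2q_A²) = (148 - 3q_A)q_A - (7q_A + 2q_A²).
∂π_A/∂q_A = 141 - 10q_A = 0, so q_A = 141/10.

14.10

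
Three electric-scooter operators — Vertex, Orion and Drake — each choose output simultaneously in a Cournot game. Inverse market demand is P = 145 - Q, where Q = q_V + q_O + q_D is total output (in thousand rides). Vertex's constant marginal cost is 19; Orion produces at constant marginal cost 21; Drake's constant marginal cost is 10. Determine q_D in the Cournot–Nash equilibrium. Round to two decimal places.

Vertex's profit: π_V = (145 - Q)q_V - (19q_V). Setting ∂π_V/∂q_V = 0: 126 - 2q_V - (q_O + q_D) = 0.
Orion's profit: π_O = (145 - Q)q_O - (21q_O). Setting ∂π_O/∂q_O = 0: 124 - 2q_O - (q_V + q_D) = 0.
Drake's profit: π_D = (145 - Q)q_D - (10q_D). Setting ∂π_D/∂q_D = 0: 135 - 2q_D - (q_V + q_O) = 0.
Summing all 3 equations gives 385 − 4Q = 0, hence Q = 385/4.
Back-substituting: q_V = (126 − 385/4) = 119/4, q_O = (124 − 385/4) = 111/4, q_D = (135 − 385/4) = 155/4.

38.75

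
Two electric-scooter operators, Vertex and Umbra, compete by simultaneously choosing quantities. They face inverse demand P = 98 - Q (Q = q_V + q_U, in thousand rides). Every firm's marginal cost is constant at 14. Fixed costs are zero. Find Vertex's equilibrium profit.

784

Each firm earns π_i = (98 - Q)q_i - 14q_i.
Setting ∂π_i/∂q_i = 0 with rivals' quantities fixed: 84 - 2q_i - q_j = 0.
With identical firms every q_j equals q_i, so q_j = q_i and 84 = 3q_i, giving q_i = 28.
Price P = 98 - 56 = 42.
Vertex's profit: (42 - 14)·28 = 784.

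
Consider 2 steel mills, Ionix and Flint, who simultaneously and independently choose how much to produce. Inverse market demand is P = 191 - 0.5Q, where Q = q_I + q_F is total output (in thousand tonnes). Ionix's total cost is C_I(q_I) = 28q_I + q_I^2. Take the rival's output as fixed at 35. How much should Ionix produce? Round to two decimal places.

With the rival's output fixed at 35, Ionix's profit is π_I = (191 - (1/2)·35 - (1/2)q_I)q_I - (28q_I + q_I²) = (347/2 - (1/2)q_I)q_I - (28q_I + q_I²).
∂π_I/∂q_I = 291/2 - 3q_I = 0, so q_I = 97/2.

48.50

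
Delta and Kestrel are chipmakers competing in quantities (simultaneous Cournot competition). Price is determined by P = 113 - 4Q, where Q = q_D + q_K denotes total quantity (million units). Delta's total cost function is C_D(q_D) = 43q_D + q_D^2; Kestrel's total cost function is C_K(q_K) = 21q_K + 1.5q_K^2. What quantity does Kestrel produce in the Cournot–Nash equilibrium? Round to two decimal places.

Delta's profit: π_D = (113 - 4Q)q_D - (43q_D + q_D²). Setting ∂π_D/∂q_D = 0: 70 - 10q_D - 4(q_K) = 0.
Kestrel's first-order condition: 92 - 11q_K - 4(q_D) = 0.
Best responses: q_D = (70 - 4q_K)/10, q_K = (92 - 4q_D)/11.
Solving the pair: q_D = 201/47, q_K = 320/47.

6.81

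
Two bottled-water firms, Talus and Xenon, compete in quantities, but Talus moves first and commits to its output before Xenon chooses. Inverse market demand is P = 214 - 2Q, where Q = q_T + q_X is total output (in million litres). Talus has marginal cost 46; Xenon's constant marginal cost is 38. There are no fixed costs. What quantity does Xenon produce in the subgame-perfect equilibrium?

Solve by backward induction. Given q_T, the follower Xenon maximises π_X = (214 - 2q_T - 2q_X)q_X - 38q_X.
Setting the follower's marginal profit to zero, 176 - 2q_T - 4q_X = 0, i.e. q_X = (176 - 2q_T)/4.
The leader anticipates this reaction. Substituting into P = 214 - 2Q gives P = 126 - q_T, so π_T = (126 - q_T)q_T - 46q_T.
Maximising: ∂π_T/∂q_T = 80 - 2q_T = 0, giving q_T = 40.
Then q_X = (176 - 2·40)/4 = 24.

24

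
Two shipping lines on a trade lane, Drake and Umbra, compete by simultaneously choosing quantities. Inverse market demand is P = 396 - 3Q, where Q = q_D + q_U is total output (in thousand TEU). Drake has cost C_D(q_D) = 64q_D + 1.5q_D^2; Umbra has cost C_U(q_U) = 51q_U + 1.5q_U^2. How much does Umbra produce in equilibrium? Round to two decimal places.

Drake's profit: π_D = (396 - 3Q)q_D - (64q_D + (3/2)q_D²). Setting ∂π_D/∂q_D = 0: 332 - 9q_D - 3(q_U) = 0.
Umbra's profit: π_U = (396 - 3Q)q_U - (51q_U + (3/2)q_U²). Setting ∂π_U/∂q_U = 0: 345 - 9q_U - 3(q_D) = 0.
Best responses: q_D = (332 - 3q_U)/9, q_U = (345 - 3q_D)/9.
Solving the pair: q_D = 217/8, q_U = 703/24.

29.29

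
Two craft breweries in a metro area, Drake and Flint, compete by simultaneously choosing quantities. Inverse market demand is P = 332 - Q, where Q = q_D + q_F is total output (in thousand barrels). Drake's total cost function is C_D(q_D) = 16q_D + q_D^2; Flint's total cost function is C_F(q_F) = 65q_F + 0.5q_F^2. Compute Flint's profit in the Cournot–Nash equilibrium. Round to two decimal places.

7010.38

Drake's profit: π_D = (332 - Q)q_D - (16q_D + q_D²). Setting ∂π_D/∂q_D = 0: 316 - 4q_D - (q_F) = 0.
Flint's profit: π_F = (332 - Q)q_F - (65q_F + (1/2)q_F²). Setting ∂π_F/∂q_F = 0: 267 - 3q_F - (q_D) = 0.
So q_D = (316 - q_F)/4 and q_F = (267 - q_D)/3.
Substituting one into the other gives q_D = 681/11 and q_F = 752/11.
Price P = 332 - 1433/11 = 201.7273.
Flint's profit: 201.7273·(752/11) - 65·(752/11) - (1/2)(752/11)² = 7010.3802.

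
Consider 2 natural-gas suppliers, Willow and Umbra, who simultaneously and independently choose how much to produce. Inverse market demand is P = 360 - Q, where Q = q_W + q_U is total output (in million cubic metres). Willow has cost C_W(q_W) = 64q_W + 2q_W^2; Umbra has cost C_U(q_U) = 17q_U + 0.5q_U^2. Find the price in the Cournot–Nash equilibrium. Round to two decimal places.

Willow's profit: π_W = (360 - Q)q_W - (64q_W + 2q_W²). Setting ∂π_W/∂q_W = 0: 296 - 6q_W - (q_U) = 0.
Umbra's first-order condition: 343 - 3q_U - (q_W) = 0.
Rearranging gives the reaction functions q_W = (296 - q_U)/6 and q_U = (343 - q_W)/3.
Solving the pair: q_W = 545/17, q_U = 1762/17.
Total output Q = 135.7059, so price P = 360 - 135.7059 = 224.2941.

224.29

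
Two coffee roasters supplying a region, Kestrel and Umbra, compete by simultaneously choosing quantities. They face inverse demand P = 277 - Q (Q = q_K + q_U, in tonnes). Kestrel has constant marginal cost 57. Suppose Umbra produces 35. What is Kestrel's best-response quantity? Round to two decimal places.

With the rival's output fixed at 35, Kestrel's profit is π_K = (277 - 35 - q_K)q_K - (57q_K) = (242 - q_K)q_K - (57q_K).
∂π_K/∂q_K = 185 - 2q_K = 0, so q_K = 185/2.

92.50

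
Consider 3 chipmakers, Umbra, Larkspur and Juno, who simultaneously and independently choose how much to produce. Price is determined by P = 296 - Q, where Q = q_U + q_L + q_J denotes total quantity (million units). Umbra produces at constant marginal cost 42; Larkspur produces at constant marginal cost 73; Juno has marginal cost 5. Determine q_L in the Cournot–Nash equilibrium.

31

Umbra's profit: π_U = (296 - Q)q_U - (42q_U). Setting ∂π_U/∂q_U = 0: 254 - 2q_U - (q_L + q_J) = 0.
Larkspur's profit: π_L = (296 - Q)q_L - (73q_L). Setting ∂π_L/∂q_L = 0: 223 - 2q_L - (q_U + q_J) = 0.
Juno's profit: π_J = (296 - Q)q_J - (5q_J). Setting ∂π_J/∂q_J = 0: 291 - 2q_J - (q_U + q_L) = 0.
Summing all 3 equations gives 768 − 4Q = 0, hence Q = 192.
Back-substituting: q_U = (254 − 192) = 62, q_L = (223 − 192) = 31, q_J = (291 − 192) = 99.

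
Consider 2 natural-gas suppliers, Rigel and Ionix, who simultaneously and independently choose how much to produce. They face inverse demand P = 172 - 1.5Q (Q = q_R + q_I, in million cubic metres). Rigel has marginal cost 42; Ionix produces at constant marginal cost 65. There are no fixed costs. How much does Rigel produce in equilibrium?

34

Rigel's profit: π_R = (172 - 1.5Q)q_R - (42q_R). Setting ∂π_R/∂q_R = 0: 130 - 3q_R - (3/2)(q_I) = 0.
Ionix's profit: π_I = (172 - 1.5Q)q_I - (65q_I). Setting ∂π_I/∂q_I = 0: 107 - 3q_I - (3/2)(q_R) = 0.
Best responses: q_R = (130 - (3/2)q_I)/3, q_I = (107 - (3/2)q_R)/3.
Solving the pair: q_R = 34, q_I = 56/3.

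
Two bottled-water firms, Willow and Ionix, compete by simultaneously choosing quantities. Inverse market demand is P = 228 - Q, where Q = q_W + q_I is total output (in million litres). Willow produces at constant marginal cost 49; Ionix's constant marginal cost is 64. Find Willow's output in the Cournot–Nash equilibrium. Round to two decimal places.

Willow's profit: π_W = (228 - Q)q_W - (49q_W). Setting ∂π_W/∂q_W = 0: 179 - 2q_W - (q_I) = 0.
Ionix's first-order condition: 164 - 2q_I - (q_W) = 0.
So q_W = (179 - q_I)/2 and q_I = (164 - q_W)/2.
Substituting one into the other gives q_W = 194/3 and q_I = 149/3.

64.67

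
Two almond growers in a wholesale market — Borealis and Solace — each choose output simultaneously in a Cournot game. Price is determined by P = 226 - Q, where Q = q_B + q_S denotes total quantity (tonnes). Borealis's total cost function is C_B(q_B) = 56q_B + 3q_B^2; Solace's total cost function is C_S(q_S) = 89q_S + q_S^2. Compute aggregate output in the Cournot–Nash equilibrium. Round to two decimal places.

Borealis's profit: π_B = (226 - Q)q_B - (56q_B + 3q_B²). Setting ∂π_B/∂q_B = 0: 170 - 8q_B - (q_S) = 0.
Solace's profit: π_S = (226 - Q)q_S - (89q_S + q_S²). Setting ∂π_S/∂q_S = 0: 137 - 4q_S - (q_B) = 0.
Best responses: q_B = (170 - q_S)/8, q_S = (137 - q_B)/4.
Solving the pair: q_B = 543/31, q_S = 926/31.
Total output Q = 543/31 + 926/31 = 1469/31.

47.39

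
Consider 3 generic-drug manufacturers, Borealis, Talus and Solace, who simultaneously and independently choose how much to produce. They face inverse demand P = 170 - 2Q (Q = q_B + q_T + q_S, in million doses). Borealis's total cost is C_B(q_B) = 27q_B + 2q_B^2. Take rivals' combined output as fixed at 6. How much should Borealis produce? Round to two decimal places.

With rivals' combined output fixed at 6, Borealis's profit is π_B = (170 - 2·6 - 2q_B)q_B - (27q_B + 2q_B²) = (158 - 2q_B)q_B - (27q_B + 2q_B²).
∂π_B/∂q_B = 131 - 8q_B = 0, so q_B = 131/8.

16.38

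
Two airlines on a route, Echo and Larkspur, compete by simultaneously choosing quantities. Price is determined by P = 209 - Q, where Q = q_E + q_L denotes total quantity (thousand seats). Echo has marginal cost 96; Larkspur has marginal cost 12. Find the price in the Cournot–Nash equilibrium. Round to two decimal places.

Echo's profit: π_E = (209 - Q)q_E - (96q_E). Setting ∂π_E/∂q_E = 0: 113 - 2q_E - (q_L) = 0.
Larkspur's first-order condition: 197 - 2q_L - (q_E) = 0.
Best responses: q_E = (113 - q_L)/2, q_L = (197 - q_E)/2.
Substituting one into the other gives q_E = 29/3 and q_L = 281/3.
Total output Q = 310/3, so price P = 209 - 310/3 = 317/3.

105.67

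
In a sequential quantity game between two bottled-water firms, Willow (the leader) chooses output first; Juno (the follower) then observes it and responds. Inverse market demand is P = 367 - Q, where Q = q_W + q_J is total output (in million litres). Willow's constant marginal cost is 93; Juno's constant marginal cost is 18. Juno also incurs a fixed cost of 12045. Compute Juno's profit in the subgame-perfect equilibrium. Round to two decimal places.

Solve by backward induction. Given q_W, the follower Juno maximises π_J = (367 - q_W - q_J)q_J - 18q_J.
Setting the follower's marginal profit to zero, 349 - q_W - 2q_J = 0, i.e. q_J = (349 - q_W)/2.
Willow substitutes q_J(q_W) into its own profit: π_W = q_W(367 - q_W - (349 - q_W)/2) - 93q_W = (385/2 - (1/2)q_W)q_W - 93q_W.
The leader's first-order condition 199/2 - q_W = 0 yields q_W = 199/2.
Then q_J = (349 - 199/2)/2 = 499/4.
Price P = 367 - 897/4 = 571/4.
Juno's profit: (571/4 - 18)·(499/4) - 12045 = 3517.5625.

3517.56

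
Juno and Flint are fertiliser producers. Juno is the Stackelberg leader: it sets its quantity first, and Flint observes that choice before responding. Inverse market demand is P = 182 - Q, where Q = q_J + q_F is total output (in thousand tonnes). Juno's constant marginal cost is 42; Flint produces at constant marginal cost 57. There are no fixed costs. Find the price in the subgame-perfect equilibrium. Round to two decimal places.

80.75

The follower Flint best-responds to any q_J: π_F = (182 - Q)q_F - 57q_F.
∂π_F/∂q_F = 125 - q_J - 2q_F = 0 gives the reaction function q_F = (125 - q_J)/2.
Juno substitutes q_F(q_J) into its own profit: π_J = q_J(182 - q_J - (125 - q_J)/2) - 42q_J = (239/2 - (1/2)q_J)q_J - 42q_J.
Leader FOC: 155/2 - q_J = 0, so q_J = 155/2.
Then q_F = (125 - 155/2)/2 = 95/4.
Total output Q = 405/4, so price P = 182 - 405/4 = 323/4.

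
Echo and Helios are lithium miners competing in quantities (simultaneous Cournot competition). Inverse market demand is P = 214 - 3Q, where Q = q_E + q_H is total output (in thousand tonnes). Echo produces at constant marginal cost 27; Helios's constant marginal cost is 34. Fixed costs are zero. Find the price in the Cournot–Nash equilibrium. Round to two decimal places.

Echo's profit: π_E = (214 - 3Q)q_E - (27q_E). Setting ∂π_E/∂q_E = 0: 187 - 6q_E - 3(q_H) = 0.
Helios's profit: π_H = (214 - 3Q)q_H - (34q_H). Setting ∂π_H/∂q_H = 0: 180 - 6q_H - 3(q_E) = 0.
So q_E = (187 - 3q_H)/6 and q_H = (180 - 3q_E)/6.
Solving the pair: q_E = 194/9, q_H = 173/9.
Total output Q = 367/9, so price P = 214 - 3·(367/9) = 275/3.

91.67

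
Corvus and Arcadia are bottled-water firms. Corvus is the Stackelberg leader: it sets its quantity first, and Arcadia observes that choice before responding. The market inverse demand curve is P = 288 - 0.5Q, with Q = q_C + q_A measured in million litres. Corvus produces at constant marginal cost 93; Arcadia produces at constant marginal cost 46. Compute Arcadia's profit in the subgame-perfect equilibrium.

The follower Arcadia best-responds to any q_C: π_A = (288 - 0.5Q)q_A - 46q_A.
Follower FOC: 242 - (1/2)q_C - q_A = 0, so q_A(q_C) = (242 - (1/2)q_C).
Corvus substitutes q_A(q_C) into its own profit: π_C = q_C(288 - (1/2)q_C - (242 - (1/2)q_C)/2) - 93q_C = (167 - (1/4)q_C)q_C - 93q_C.
The leader's first-order condition 74 - (1/2)q_C = 0 yields q_C = 148.
Then q_A = (242 - (1/2)·148) = 168.
Price P = 288 - (1/2)·316 = 130.
Arcadia's profit: (130 - 46)·168 = 14112.

14112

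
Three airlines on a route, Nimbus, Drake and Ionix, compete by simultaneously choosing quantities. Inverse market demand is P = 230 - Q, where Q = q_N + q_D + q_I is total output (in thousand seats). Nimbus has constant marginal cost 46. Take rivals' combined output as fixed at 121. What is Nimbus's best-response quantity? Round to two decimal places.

31.50

With rivals' combined output fixed at 121, Nimbus's profit is π_N = (230 - 121 - q_N)q_N - (46q_N) = (109 - q_N)q_N - (46q_N).
∂π_N/∂q_N = 63 - 2q_N = 0, so q_N = 63/2.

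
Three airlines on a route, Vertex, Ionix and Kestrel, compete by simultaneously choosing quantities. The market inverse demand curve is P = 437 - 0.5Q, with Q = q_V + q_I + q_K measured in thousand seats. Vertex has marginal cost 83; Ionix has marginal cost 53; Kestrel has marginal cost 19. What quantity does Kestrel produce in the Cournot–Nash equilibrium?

Vertex's profit: π_V = (437 - 0.5Q)q_V - (83q_V). Setting ∂π_V/∂q_V = 0: 354 - q_V - (1/2)(q_I + q_K) = 0.
Ionix's profit: π_I = (437 - 0.5Q)q_I - (53q_I). Setting ∂π_I/∂q_I = 0: 384 - q_I - (1/2)(q_V + q_K) = 0.
Kestrel's profit: π_K = (437 - 0.5Q)q_K - (19q_K). Setting ∂π_K/∂q_K = 0: 418 - q_K - (1/2)(q_V + q_I) = 0.
Adding the 3 conditions: 1156 − Q − Q = 0, i.e. Q = 578.
Back-substituting: q_V = (354 − 289)/(1/2) = 130, q_I = (384 − 289)/(1/2) = 190, q_K = (418 − 289)/(1/2) = 258.

258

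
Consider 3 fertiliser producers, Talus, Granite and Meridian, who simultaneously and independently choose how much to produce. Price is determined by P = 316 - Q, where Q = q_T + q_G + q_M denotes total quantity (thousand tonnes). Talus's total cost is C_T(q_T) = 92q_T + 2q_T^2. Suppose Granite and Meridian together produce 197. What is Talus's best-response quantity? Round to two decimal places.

4.50

With rivals' combined output fixed at 197, Talus's profit is π_T = (316 - 197 - q_T)q_T - (92q_T + 2q_T²) = (119 - q_T)q_T - (92q_T + 2q_T²).
∂π_T/∂q_T = 27 - 6q_T = 0, so q_T = 9/2.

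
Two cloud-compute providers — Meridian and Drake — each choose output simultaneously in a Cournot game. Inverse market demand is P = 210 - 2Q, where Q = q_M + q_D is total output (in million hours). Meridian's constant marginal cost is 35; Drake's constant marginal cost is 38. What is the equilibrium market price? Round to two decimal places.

Meridian's profit: π_M = (210 - 2Q)q_M - (35q_M). Setting ∂π_M/∂q_M = 0: 175 - 4q_M - 2(q_D) = 0.
Drake's first-order condition: 172 - 4q_D - 2(q_M) = 0.
Best responses: q_M = (175 - 2q_D)/4, q_D = (172 - 2q_M)/4.
Solving the pair: q_M = 89/3, q_D = 169/6.
Total output Q = 347/6, so price P = 210 - 2·(347/6) = 283/3.

94.33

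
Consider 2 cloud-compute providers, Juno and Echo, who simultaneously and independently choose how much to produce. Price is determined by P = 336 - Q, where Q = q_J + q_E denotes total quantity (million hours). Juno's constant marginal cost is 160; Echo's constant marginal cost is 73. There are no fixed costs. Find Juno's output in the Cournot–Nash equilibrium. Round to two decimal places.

29.67

Juno's profit: π_J = (336 - Q)q_J - (160q_J). Setting ∂π_J/∂q_J = 0: 176 - 2q_J - (q_E) = 0.
Echo's first-order condition: 263 - 2q_E - (q_J) = 0.
Rearranging gives the reaction functions q_J = (176 - q_E)/2 and q_E = (263 - q_J)/2.
Solving the pair: q_J = 89/3, q_E = 350/3.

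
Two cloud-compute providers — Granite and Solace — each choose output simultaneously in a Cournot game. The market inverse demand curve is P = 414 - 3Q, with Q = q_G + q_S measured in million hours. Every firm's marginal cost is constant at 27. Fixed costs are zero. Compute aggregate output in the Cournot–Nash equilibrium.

86

A representative firm's profit is π_i = q_i(414 - 3Q) - 27q_i.
Setting ∂π_i/∂q_i = 0 with rivals' quantities fixed: 387 - 6q_i - 3q_j = 0.
By symmetry each firm produces the same amount; substituting q_j = q_i yields q_i = 387/9 = 43.
Total output Q = 43 + 43 = 86.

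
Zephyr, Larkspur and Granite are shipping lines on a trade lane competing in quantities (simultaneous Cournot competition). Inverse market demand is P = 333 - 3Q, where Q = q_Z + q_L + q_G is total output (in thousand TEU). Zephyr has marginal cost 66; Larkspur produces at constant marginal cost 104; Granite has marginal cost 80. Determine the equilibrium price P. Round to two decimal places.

Zephyr's profit: π_Z = (333 - 3Q)q_Z - (66q_Z). Setting ∂π_Z/∂q_Z = 0: 267 - 6q_Z - 3(q_L + q_G) = 0.
Larkspur's profit: π_L = (333 - 3Q)q_L - (104q_L). Setting ∂π_L/∂q_L = 0: 229 - 6q_L - 3(q_Z + q_G) = 0.
Granite's profit: π_G = (333 - 3Q)q_G - (80q_G). Setting ∂π_G/∂q_G = 0: 253 - 6q_G - 3(q_Z + q_L) = 0.
Summing all 3 equations gives 749 − 12Q = 0, hence Q = 749/12.
Back-substituting: q_Z = (267 − 749/4)/3 = 319/12, q_L = (229 − 749/4)/3 = 167/12, q_G = (253 − 749/4)/3 = 263/12.
Total output Q = 749/12, so price P = 333 - 3·(749/12) = 583/4.

145.75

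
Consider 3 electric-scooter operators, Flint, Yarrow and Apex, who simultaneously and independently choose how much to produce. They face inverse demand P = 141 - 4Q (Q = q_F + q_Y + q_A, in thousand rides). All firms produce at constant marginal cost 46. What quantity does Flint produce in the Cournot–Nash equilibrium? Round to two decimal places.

A representative firm's profit is π_i = q_i(141 - 4Q) - 46q_i.
Setting ∂π_i/∂q_i = 0 with rivals' quantities fixed: 95 - 8q_i - 4·Σ_{j≠i} q_j = 0.
By symmetry each firm produces the same amount; substituting Σ_{j≠i} q_j = 2q_i yields q_i = 95/16.

5.94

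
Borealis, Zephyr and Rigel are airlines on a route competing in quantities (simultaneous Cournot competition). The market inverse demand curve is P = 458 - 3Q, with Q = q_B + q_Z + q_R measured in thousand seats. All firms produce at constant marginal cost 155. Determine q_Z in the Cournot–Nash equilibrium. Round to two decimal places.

25.25

A representative firm's profit is π_i = q_i(458 - 3Q) - 155q_i.
First-order condition (treating rivals' output as given): 303 - 6q_i - 3·Σ_{j≠i} q_j = 0.
By symmetry each firm produces the same amount; substituting Σ_{j≠i} q_j = 2q_i yields q_i = 303/12 = 101/4.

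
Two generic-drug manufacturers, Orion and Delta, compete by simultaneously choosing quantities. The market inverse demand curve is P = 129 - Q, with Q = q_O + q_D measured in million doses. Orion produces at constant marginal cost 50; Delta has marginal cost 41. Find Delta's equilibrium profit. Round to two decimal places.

1045.44

Orion's profit: π_O = (129 - Q)q_O - (50q_O). Setting ∂π_O/∂q_O = 0: 79 - 2q_O - (q_D) = 0.
Delta's profit: π_D = (129 - Q)q_D - (41q_D). Setting ∂π_D/∂q_D = 0: 88 - 2q_D - (q_O) = 0.
So q_O = (79 - q_D)/2 and q_D = (88 - q_O)/2.
Substituting one into the other gives q_O = 70/3 and q_D = 97/3.
Price P = 129 - 167/3 = 220/3.
Delta's profit: (220/3 - 41)·(97/3) = 1045.4444.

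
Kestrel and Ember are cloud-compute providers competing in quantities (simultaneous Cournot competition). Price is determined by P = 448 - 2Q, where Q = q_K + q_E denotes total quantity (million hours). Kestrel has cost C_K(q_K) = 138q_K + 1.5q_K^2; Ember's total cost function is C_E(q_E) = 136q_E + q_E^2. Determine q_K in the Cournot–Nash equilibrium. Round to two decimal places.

Kestrel's profit: π_K = (448 - 2Q)q_K - (138q_K + (3/2)q_K²). Setting ∂π_K/∂q_K = 0: 310 - 7q_K - 2(q_E) = 0.
Ember's first-order condition: 312 - 6q_E - 2(q_K) = 0.
Best responses: q_K = (310 - 2q_E)/7, q_E = (312 - 2q_K)/6.
Solving the pair: q_K = 618/19, q_E = 782/19.

32.53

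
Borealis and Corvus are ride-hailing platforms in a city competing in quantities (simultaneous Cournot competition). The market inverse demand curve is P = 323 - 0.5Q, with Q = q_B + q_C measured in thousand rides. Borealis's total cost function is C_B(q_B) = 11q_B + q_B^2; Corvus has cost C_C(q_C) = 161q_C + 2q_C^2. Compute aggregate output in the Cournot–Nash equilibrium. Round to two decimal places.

122.64

Borealis's profit: π_B = (323 - 0.5Q)q_B - (11q_B + q_B²). Setting ∂π_B/∂q_B = 0: 312 - 3q_B - (1/2)(q_C) = 0.
Corvus's profit: π_C = (323 - 0.5Q)q_C - (161q_C + 2q_C²). Setting ∂π_C/∂q_C = 0: 162 - 5q_C - (1/2)(q_B) = 0.
Best responses: q_B = (312 - (1/2)q_C)/3, q_C = (162 - (1/2)q_B)/5.
Solving the pair: q_B = 100.2712, q_C = 1320/59.
Total output Q = 100.2712 + 1320/59 = 122.6441.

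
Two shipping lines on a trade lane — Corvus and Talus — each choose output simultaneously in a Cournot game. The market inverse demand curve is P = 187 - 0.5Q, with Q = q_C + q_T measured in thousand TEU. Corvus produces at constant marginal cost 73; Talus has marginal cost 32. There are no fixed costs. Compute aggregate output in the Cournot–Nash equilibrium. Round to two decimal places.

Corvus's profit: π_C = (187 - 0.5Q)q_C - (73q_C). Setting ∂π_C/∂q_C = 0: 114 - q_C - (1/2)(q_T) = 0.
Talus's first-order condition: 155 - q_T - (1/2)(q_C) = 0.
Rearranging gives the reaction functions q_C = (114 - (1/2)q_T) and q_T = (155 - (1/2)q_C).
Solving the pair: q_C = 146/3, q_T = 392/3.
Total output Q = 146/3 + 392/3 = 538/3.

179.33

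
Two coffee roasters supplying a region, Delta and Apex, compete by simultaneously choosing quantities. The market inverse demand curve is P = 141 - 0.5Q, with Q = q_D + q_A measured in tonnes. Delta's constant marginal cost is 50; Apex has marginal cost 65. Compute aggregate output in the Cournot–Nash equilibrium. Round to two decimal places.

111.33

Delta's profit: π_D = (141 - 0.5Q)q_D - (50q_D). Setting ∂π_D/∂q_D = 0: 91 - q_D - (1/2)(q_A) = 0.
Apex's profit: π_A = (141 - 0.5Q)q_A - (65q_A). Setting ∂π_A/∂q_A = 0: 76 - q_A - (1/2)(q_D) = 0.
Rearranging gives the reaction functions q_D = (91 - (1/2)q_A) and q_A = (76 - (1/2)q_D).
Substituting one into the other gives q_D = 212/3 and q_A = 122/3.
Total output Q = 212/3 + 122/3 = 334/3.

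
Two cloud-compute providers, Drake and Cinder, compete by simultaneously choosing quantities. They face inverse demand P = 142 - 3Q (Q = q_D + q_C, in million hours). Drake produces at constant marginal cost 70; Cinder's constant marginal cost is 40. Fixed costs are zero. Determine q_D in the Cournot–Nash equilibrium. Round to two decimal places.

4.67

Drake's profit: π_D = (142 - 3Q)q_D - (70q_D). Setting ∂π_D/∂q_D = 0: 72 - 6q_D - 3(q_C) = 0.
Cinder's profit: π_C = (142 - 3Q)q_C - (40q_C). Setting ∂π_C/∂q_C = 0: 102 - 6q_C - 3(q_D) = 0.
Best responses: q_D = (72 - 3q_C)/6, q_C = (102 - 3q_D)/6.
Solving the pair: q_D = 14/3, q_C = 44/3.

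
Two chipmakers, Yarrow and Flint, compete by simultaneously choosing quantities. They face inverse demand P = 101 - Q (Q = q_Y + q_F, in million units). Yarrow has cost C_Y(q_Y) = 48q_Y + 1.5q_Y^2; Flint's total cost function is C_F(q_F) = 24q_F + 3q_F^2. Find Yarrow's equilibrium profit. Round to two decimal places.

Yarrow's profit: π_Y = (101 - Q)q_Y - (48q_Y + (3/2)q_Y²). Setting ∂π_Y/∂q_Y = 0: 53 - 5q_Y - (q_F) = 0.
Flint's first-order condition: 77 - 8q_F - (q_Y) = 0.
Best responses: q_Y = (53 - q_F)/5, q_F = (77 - q_Y)/8.
Substituting one into the other gives q_Y = 347/39 and q_F = 332/39.
Price P = 101 - 679/39 = 83.5897.
Yarrow's profit: 83.5897·(347/39) - 48·(347/39) - (3/2)(347/39)² = 197.9109.

197.91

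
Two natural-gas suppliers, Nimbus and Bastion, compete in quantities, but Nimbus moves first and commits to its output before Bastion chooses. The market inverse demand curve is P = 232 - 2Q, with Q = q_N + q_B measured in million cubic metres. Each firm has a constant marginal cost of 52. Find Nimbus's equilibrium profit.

2025

Solve by backward induction. Given q_N, the follower Bastion maximises π_B = (232 - 2q_N - 2q_B)q_B - 52q_B.
∂π_B/∂q_B = 180 - 2q_N - 4q_B = 0 gives the reaction function q_B = (180 - 2q_N)/4.
Nimbus substitutes q_B(q_N) into its own profit: π_N = q_N(232 - 2q_N - (180 - 2q_N)/2) - 52q_N = (142 - q_N)q_N - 52q_N.
Maximising: ∂π_N/∂q_N = 90 - 2q_N = 0, giving q_N = 45.
Then q_B = (180 - 2·45)/4 = 45/2.
Price P = 232 - 2·(135/2) = 97.
Nimbus's profit: (97 - 52)·45 = 2025.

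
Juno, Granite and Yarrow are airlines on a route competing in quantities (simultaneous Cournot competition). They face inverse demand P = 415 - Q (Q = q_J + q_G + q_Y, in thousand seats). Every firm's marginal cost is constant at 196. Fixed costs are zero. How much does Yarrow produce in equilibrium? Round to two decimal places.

Each firm earns π_i = (415 - Q)q_i - 196q_i.
First-order condition (treating rivals' output as given): 219 - 2q_i - Σ_{j≠i} q_j = 0.
With identical firms every q_j equals q_i, so Σ_{j≠i} q_j = 2q_i and 219 = 4q_i, giving q_i = 219/4.

54.75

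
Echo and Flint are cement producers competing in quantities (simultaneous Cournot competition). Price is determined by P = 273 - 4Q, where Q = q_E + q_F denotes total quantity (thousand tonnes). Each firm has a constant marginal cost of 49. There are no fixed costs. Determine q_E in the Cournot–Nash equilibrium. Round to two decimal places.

A representative firm's profit is π_i = q_i(273 - 4Q) - 49q_i.
Setting ∂π_i/∂q_i = 0 with rivals' quantities fixed: 224 - 8q_i - 4q_j = 0.
With identical firms every q_j equals q_i, so q_j = q_i and 224 = 12q_i, giving q_i = 56/3.

18.67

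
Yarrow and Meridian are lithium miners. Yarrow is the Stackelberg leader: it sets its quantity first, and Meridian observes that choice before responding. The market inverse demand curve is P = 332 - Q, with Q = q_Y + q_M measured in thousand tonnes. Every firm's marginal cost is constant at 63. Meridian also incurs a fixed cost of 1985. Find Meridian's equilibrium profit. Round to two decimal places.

Solve by backward induction. Given q_Y, the follower Meridian maximises π_M = (332 - q_Y - q_M)q_M - 63q_M.
Setting the follower's marginal profit to zero, 269 - q_Y - 2q_M = 0, i.e. q_M = (269 - q_Y)/2.
Yarrow substitutes q_M(q_Y) into its own profit: π_Y = q_Y(332 - q_Y - (269 - q_Y)/2) - 63q_Y = (395/2 - (1/2)q_Y)q_Y - 63q_Y.
The leader's first-order condition 269/2 - q_Y = 0 yields q_Y = 269/2.
Then q_M = (269 - 269/2)/2 = 269/4.
Price P = 332 - 807/4 = 521/4.
Meridian's profit: (521/4 - 63)·(269/4) - 1985 = 2537.5625.

2537.56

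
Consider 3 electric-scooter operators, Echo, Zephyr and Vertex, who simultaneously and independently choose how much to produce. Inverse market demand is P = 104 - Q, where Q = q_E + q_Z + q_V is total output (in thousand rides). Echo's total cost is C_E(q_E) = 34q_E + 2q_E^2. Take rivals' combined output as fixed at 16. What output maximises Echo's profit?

With rivals' combined output fixed at 16, Echo's profit is π_E = (104 - 16 - q_E)q_E - (34q_E + 2q_E²) = (88 - q_E)q_E - (34q_E + 2q_E²).
∂π_E/∂q_E = 54 - 6q_E = 0, so q_E = 9.

9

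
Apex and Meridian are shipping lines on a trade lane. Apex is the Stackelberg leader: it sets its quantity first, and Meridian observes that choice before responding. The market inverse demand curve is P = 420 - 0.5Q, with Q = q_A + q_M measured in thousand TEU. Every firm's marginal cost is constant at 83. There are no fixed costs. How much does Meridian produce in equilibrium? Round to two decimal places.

168.50

Solve by backward induction. Given q_A, the follower Meridian maximises π_M = (420 - (1/2)q_A - (1/2)q_M)q_M - 83q_M.
Setting the follower's marginal profit to zero, 337 - (1/2)q_A - q_M = 0, i.e. q_M = (337 - (1/2)q_A).
Apex substitutes q_M(q_A) into its own profit: π_A = q_A(420 - (1/2)q_A - (337 - (1/2)q_A)/2) - 83q_A = (503/2 - (1/4)q_A)q_A - 83q_A.
Leader FOC: 337/2 - (1/2)q_A = 0, so q_A = 337.
Then q_M = (337 - (1/2)·337) = 337/2.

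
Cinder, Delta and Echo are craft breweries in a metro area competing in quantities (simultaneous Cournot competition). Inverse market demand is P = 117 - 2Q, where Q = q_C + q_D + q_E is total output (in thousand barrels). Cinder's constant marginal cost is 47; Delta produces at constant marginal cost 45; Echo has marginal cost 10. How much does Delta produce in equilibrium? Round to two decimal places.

Cinder's profit: π_C = (117 - 2Q)q_C - (47q_C). Setting ∂π_C/∂q_C = 0: 70 - 4q_C - 2(q_D + q_E) = 0.
Delta's first-order condition: 72 - 4q_D - 2(q_C + q_E) = 0.
Echo's profit: π_E = (117 - 2Q)q_E - (10q_E). Setting ∂π_E/∂q_E = 0: 107 - 4q_E - 2(q_C + q_D) = 0.
Adding the 3 first-order conditions: 249 − 8Q = 0, so Q = 249/8.
Back-substituting: q_C = (70 − 249/4)/2 = 31/8, q_D = (72 − 249/4)/2 = 39/8, q_E = (107 − 249/4)/2 = 179/8.

4.88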